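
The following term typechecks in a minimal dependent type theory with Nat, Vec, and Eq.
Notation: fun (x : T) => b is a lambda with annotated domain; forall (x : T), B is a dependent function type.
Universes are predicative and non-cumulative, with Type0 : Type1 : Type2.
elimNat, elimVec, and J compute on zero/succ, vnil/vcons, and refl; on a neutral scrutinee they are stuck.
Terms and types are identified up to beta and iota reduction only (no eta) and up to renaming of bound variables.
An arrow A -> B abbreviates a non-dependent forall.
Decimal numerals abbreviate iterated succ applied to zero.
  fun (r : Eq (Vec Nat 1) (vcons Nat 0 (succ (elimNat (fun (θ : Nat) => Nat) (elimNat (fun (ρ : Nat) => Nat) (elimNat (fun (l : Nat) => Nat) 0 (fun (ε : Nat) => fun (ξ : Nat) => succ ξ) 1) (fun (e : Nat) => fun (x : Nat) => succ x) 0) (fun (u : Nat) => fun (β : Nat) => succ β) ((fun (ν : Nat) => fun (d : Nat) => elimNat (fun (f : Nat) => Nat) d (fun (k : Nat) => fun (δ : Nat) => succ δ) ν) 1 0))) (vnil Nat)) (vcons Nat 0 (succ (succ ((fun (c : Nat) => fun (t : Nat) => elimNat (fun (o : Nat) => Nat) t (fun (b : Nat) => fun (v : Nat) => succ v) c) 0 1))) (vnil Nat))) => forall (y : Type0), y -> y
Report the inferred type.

the term's type:
  Eq (Vec Nat 1) (vcons Nat 0 3 (vnil Nat)) (vcons Nat 0 3 (vnil Nat)) -> Type1


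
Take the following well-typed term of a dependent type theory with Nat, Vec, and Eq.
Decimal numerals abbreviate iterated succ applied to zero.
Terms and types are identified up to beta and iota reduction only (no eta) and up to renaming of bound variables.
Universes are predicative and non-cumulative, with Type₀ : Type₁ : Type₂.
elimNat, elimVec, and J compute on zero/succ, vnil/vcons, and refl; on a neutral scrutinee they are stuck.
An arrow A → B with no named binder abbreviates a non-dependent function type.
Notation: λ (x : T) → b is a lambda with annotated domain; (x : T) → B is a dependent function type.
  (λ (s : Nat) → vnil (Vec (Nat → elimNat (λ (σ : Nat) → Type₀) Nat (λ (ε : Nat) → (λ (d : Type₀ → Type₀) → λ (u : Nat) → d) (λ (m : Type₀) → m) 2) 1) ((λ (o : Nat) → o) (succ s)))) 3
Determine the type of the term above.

type:
  Vec (Vec (Nat → Nat) 4) 0


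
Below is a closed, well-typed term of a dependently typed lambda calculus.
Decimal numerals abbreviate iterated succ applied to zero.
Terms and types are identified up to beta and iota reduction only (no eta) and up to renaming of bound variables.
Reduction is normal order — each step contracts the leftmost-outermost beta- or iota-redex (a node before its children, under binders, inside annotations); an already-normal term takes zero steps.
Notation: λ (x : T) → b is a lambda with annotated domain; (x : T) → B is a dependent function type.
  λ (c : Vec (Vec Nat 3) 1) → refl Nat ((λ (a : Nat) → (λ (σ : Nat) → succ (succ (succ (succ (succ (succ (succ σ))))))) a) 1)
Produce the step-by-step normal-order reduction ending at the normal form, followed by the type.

normal-order reduction sequence:
  λ (c : Vec (Vec Nat 3) 1) → refl Nat ((λ (a : Nat) → (λ (σ : Nat) → succ (succ (succ (succ (succ (succ (succ σ))))))) a) 1)
  ~> λ (c : Vec (Vec Nat 3) 1) → refl Nat ((λ (a : Nat) → succ (succ (succ (succ (succ (succ (succ a))))))) 1)
  ~> λ (c : Vec (Vec Nat 3) 1) → refl Nat 8
type:
  (c : Vec (Vec Nat 3) 1) → Eq Nat 8 8


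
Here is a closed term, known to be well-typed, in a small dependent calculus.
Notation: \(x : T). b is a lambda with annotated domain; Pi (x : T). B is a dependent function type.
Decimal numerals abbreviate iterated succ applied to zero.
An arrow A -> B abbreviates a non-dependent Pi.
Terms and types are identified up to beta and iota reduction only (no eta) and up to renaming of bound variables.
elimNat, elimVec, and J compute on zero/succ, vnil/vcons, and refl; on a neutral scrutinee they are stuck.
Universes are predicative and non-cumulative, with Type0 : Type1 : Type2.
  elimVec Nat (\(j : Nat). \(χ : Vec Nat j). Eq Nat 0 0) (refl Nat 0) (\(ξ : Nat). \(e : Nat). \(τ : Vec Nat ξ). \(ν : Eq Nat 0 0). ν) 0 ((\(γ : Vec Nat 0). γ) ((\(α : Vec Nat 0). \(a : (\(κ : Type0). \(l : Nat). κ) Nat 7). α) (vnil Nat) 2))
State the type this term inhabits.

inferred type:
  Eq Nat 0 0


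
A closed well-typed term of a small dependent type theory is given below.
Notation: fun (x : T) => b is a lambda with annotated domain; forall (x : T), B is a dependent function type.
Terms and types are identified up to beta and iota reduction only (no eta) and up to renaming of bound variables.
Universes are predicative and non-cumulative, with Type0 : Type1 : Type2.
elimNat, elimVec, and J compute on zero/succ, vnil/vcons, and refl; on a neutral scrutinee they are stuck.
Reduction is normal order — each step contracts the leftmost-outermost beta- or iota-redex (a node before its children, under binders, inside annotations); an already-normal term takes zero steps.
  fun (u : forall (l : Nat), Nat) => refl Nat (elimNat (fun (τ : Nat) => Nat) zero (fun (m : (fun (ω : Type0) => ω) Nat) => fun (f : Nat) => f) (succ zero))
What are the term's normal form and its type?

normal form:
  fun (u : forall (l : Nat), Nat) => refl Nat zero
the term's type:
  forall (u : forall (l : Nat), Nat), Eq Nat zero zero
observation: normalization takes exactly 4 steps under the normal-order strategy.


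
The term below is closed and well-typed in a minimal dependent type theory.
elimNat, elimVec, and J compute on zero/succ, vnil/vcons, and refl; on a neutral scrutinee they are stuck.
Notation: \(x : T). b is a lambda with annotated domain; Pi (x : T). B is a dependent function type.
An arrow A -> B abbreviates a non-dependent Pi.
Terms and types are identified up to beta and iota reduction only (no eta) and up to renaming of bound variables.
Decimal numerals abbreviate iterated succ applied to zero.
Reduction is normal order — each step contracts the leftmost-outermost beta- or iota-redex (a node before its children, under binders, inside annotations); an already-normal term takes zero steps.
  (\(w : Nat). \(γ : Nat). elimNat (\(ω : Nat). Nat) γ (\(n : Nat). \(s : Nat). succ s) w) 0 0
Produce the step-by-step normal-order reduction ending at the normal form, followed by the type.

normal-order reduction:
  (\(w : Nat). \(γ : Nat). elimNat (\(ω : Nat). Nat) γ (\(n : Nat). \(s : Nat). succ s) w) 0 0
  ~> (\(w : Nat). elimNat (\(γ : Nat). Nat) w (\(ω : Nat). \(n : Nat). succ n) 0) 0
  ~> elimNat (\(w : Nat). Nat) 0 (\(γ : Nat). \(ω : Nat). succ ω) 0
  ~> 0
the term's type:
  Nat


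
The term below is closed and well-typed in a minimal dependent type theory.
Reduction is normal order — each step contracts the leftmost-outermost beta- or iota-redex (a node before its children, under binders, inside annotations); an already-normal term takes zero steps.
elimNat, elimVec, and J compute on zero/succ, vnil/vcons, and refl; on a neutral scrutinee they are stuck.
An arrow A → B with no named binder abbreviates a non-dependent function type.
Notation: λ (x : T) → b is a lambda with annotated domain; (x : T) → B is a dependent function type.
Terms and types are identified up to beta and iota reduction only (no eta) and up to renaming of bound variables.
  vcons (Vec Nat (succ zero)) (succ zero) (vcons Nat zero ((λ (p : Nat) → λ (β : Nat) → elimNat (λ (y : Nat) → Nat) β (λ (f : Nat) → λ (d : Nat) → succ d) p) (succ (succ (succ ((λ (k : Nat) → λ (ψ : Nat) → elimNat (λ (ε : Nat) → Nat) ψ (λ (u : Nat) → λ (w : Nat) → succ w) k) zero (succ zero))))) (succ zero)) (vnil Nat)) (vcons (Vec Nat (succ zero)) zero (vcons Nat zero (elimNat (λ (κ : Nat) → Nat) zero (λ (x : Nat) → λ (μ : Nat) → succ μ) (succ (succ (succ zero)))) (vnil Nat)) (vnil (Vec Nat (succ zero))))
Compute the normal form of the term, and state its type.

resulting normal form:
  vcons (Vec Nat (succ zero)) (succ zero) (vcons Nat zero (succ (succ (succ (succ (succ zero))))) (vnil Nat)) (vcons (Vec Nat (succ zero)) zero (vcons Nat zero (succ (succ (succ zero))) (vnil Nat)) (vnil (Vec Nat (succ zero))))
inferred type:
  Vec (Vec Nat (succ zero)) (succ (succ zero))


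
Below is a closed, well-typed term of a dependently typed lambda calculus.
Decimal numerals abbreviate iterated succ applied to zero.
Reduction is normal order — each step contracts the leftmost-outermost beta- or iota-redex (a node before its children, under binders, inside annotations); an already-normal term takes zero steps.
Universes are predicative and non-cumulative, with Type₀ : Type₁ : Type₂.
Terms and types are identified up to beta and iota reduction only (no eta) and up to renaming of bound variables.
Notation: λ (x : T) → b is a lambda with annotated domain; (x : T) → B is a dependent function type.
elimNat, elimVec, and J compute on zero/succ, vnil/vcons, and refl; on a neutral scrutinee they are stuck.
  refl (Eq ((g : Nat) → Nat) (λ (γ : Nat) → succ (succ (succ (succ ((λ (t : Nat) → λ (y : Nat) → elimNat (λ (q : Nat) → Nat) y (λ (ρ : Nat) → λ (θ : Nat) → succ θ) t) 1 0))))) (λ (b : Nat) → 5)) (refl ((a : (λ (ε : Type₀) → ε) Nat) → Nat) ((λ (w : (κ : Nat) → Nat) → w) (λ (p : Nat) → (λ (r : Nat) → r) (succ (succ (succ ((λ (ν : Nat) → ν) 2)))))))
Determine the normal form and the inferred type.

resulting normal form:
  refl (Eq ((g : Nat) → Nat) (λ (γ : Nat) → 5) (λ (t : Nat) → 5)) (refl ((y : Nat) → Nat) (λ (q : Nat) → 5))
inferred type:
  Eq (Eq ((g : Nat) → Nat) (λ (γ : Nat) → 5) (λ (t : Nat) → 5)) (refl ((y : Nat) → Nat) (λ (q : Nat) → 5)) (refl ((ρ : Nat) → Nat) (λ (θ : Nat) → 5))


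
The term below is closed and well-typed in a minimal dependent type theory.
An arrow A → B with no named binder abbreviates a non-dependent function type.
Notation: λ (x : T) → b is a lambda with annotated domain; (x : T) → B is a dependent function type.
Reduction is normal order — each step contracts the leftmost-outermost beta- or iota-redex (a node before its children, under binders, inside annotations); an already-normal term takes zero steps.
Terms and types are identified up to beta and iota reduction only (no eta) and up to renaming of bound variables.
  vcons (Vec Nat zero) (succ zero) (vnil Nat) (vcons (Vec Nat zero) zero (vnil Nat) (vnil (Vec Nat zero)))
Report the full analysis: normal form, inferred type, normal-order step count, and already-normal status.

resulting normal form:
  vcons (Vec Nat zero) (succ zero) (vnil Nat) (vcons (Vec Nat zero) zero (vnil Nat) (vnil (Vec Nat zero)))
inferred type:
  Vec (Vec Nat zero) (succ (succ zero))
reduction steps (normal order): 0
already normal: yes


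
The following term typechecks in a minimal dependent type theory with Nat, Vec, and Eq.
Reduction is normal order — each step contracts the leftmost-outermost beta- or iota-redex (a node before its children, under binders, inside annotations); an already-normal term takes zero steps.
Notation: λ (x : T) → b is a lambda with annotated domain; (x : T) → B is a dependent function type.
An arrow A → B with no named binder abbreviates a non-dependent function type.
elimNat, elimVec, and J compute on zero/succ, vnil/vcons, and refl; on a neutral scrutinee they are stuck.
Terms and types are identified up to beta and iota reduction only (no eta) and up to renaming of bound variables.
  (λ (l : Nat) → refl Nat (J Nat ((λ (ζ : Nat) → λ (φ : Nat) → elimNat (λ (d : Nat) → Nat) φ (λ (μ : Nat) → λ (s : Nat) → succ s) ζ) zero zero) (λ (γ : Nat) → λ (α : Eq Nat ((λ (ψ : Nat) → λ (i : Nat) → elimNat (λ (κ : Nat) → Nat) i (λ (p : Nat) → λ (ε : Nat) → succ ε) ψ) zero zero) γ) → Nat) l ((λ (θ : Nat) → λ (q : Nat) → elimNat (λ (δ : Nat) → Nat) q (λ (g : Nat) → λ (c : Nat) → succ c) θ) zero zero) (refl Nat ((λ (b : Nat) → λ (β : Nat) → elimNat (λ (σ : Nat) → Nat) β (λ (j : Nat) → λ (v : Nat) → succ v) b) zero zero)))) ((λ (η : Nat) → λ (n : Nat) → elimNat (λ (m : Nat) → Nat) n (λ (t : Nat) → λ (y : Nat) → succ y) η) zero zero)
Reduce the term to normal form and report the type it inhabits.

reduced normal form:
  refl Nat zero
the term's type:
  Eq Nat zero zero
observation: contracting a beta-redex first, the term normalizes in 5 steps.


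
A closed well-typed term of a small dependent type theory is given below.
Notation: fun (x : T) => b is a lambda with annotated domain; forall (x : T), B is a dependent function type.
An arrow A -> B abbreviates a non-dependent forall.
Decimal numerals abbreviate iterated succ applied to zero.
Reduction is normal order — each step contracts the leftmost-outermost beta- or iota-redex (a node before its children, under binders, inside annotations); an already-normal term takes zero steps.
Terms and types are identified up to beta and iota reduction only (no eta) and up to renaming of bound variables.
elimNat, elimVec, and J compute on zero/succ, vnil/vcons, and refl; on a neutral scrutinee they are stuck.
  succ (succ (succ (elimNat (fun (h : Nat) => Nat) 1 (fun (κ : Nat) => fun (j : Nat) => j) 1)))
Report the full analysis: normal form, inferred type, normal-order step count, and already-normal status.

resulting normal form:
  4
type:
  Nat
normal-order step count: 4
started in normal form: no
first redex: an elimNat iota-redex


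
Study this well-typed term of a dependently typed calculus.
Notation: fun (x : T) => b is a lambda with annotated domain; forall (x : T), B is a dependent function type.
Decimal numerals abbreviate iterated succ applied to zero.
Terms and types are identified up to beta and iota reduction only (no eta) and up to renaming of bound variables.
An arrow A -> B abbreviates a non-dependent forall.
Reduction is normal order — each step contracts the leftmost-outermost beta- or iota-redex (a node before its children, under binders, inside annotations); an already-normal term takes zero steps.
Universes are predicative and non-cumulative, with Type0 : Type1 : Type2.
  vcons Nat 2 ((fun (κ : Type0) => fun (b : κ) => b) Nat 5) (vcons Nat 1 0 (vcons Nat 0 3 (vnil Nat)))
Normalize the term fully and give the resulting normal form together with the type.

resulting normal form:
  vcons Nat 2 5 (vcons Nat 1 0 (vcons Nat 0 3 (vnil Nat)))
the term's type:
  Vec Nat 3
observation: the leftmost-outermost redex is a beta-redex, and normalization takes 2 steps.


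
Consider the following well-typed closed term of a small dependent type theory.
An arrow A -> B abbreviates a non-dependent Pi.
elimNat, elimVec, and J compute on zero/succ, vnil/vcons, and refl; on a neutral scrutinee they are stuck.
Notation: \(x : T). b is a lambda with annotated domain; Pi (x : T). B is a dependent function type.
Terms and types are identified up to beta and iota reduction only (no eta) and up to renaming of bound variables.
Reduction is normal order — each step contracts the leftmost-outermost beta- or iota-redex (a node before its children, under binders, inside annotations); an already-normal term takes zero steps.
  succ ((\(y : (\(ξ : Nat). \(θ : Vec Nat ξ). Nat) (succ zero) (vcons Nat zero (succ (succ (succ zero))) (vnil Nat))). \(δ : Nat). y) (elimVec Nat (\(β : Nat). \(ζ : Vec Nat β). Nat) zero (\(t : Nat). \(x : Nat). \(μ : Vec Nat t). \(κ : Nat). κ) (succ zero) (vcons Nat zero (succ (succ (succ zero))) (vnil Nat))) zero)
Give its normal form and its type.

resulting normal form:
  succ zero
inferred type:
  Nat
observation: the leftmost-outermost redex is a beta-redex, and normalization takes 8 steps.


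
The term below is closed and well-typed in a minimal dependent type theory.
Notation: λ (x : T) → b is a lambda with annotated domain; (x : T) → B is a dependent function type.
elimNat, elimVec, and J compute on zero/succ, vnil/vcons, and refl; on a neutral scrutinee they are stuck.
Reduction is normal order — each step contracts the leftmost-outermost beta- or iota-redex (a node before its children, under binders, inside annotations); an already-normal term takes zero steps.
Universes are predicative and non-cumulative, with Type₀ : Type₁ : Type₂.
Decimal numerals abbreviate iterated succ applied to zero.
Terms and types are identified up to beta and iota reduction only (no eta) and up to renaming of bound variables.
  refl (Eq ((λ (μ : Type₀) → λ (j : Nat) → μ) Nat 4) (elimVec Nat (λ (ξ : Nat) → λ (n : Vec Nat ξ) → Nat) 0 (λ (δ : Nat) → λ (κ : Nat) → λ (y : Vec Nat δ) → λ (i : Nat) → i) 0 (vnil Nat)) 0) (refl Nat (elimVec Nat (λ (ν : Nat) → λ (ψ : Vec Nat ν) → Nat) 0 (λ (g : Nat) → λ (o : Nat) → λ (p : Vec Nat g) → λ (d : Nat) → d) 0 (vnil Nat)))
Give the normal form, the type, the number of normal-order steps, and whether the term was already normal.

resulting normal form:
  refl (Eq Nat 0 0) (refl Nat 0)
inferred type:
  Eq (Eq Nat 0 0) (refl Nat 0) (refl Nat 0)
normal-order step count: 4
started in normal form: no
first redex: a beta-redex


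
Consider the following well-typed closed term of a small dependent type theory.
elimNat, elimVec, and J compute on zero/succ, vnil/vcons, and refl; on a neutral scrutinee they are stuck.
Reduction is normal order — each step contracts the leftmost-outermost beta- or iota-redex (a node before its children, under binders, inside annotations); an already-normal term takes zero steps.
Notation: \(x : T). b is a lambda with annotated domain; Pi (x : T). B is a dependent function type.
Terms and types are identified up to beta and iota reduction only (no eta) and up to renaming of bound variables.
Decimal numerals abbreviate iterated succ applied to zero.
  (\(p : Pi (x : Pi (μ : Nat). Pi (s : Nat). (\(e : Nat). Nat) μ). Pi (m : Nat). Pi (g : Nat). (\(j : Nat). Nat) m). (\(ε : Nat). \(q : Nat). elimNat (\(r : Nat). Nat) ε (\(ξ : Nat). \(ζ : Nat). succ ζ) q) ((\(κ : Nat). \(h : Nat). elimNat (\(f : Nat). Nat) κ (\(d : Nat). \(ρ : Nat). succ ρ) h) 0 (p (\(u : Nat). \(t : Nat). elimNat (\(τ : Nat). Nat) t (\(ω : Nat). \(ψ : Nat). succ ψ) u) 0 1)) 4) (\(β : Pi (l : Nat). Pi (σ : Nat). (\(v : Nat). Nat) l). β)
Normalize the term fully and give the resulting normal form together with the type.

reduced normal form:
  5
inferred type:
  Nat


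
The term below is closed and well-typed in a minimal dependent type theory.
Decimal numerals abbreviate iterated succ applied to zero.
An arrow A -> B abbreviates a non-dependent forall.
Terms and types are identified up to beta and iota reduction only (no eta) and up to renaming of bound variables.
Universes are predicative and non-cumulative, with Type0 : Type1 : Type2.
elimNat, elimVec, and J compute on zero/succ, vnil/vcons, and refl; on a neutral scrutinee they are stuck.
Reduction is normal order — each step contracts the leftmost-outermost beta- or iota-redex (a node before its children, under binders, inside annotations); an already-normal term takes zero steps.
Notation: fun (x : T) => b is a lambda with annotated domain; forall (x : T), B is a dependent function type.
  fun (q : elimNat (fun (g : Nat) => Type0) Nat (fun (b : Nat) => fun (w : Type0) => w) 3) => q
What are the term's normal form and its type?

normal form:
  fun (q : Nat) => q
inferred type:
  Nat -> Nat


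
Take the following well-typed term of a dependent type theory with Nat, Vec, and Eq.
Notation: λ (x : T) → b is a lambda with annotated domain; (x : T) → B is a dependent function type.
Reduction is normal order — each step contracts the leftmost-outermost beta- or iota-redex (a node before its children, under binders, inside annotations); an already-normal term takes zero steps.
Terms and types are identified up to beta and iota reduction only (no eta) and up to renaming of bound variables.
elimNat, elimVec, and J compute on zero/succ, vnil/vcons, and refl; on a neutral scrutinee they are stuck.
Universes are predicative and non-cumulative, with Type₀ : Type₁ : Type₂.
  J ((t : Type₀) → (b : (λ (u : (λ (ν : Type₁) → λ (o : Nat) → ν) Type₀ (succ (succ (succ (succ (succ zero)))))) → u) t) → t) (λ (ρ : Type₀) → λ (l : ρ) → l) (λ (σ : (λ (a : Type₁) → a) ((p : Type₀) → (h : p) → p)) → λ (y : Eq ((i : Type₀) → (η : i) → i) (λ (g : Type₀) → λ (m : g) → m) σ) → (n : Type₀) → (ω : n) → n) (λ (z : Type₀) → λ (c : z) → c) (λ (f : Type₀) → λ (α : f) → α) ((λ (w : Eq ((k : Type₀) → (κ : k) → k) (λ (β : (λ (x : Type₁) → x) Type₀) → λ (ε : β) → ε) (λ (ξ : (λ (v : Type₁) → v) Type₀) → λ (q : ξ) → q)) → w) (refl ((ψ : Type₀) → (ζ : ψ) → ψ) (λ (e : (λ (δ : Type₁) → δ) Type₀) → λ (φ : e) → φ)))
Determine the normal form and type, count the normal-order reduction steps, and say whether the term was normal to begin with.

resulting normal form:
  λ (t : Type₀) → λ (b : t) → b
inferred type:
  (t : Type₀) → (b : t) → t
normal-order step count: 4
started in normal form: no
first contracted redex: a beta-redex


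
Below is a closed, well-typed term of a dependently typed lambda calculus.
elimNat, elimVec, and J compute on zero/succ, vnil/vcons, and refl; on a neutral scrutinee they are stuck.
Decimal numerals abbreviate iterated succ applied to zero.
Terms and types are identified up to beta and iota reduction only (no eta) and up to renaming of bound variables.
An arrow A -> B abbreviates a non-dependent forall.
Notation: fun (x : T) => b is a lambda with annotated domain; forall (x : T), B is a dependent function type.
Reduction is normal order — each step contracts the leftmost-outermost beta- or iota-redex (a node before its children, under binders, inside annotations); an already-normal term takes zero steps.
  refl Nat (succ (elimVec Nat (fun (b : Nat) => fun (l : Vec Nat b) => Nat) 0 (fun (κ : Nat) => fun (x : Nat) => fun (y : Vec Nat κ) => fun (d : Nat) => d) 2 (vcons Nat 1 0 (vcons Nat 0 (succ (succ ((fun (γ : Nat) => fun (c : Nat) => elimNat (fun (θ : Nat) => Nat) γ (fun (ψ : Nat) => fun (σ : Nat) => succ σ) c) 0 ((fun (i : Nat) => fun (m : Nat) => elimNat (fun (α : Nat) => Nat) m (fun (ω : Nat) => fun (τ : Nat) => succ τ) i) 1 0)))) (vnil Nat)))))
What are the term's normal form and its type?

normal form:
  refl Nat 1
inferred type:
  Eq Nat 1 1


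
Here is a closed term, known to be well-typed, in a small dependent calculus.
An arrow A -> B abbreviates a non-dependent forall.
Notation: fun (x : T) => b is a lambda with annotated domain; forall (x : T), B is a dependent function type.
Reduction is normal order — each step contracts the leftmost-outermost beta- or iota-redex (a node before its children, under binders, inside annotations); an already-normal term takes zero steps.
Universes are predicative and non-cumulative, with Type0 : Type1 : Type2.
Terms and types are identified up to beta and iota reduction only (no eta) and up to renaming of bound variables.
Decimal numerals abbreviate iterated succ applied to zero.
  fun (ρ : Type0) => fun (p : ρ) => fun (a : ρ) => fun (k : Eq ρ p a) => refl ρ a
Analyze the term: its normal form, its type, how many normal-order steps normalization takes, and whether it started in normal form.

resulting normal form:
  fun (ρ : Type0) => fun (p : ρ) => fun (a : ρ) => fun (k : Eq ρ p a) => refl ρ a
the term's type:
  forall (ρ : Type0), forall (p : ρ), forall (a : ρ), Eq ρ p a -> Eq ρ a a
steps to reach normal form (normal order): 0
started in normal form: yes


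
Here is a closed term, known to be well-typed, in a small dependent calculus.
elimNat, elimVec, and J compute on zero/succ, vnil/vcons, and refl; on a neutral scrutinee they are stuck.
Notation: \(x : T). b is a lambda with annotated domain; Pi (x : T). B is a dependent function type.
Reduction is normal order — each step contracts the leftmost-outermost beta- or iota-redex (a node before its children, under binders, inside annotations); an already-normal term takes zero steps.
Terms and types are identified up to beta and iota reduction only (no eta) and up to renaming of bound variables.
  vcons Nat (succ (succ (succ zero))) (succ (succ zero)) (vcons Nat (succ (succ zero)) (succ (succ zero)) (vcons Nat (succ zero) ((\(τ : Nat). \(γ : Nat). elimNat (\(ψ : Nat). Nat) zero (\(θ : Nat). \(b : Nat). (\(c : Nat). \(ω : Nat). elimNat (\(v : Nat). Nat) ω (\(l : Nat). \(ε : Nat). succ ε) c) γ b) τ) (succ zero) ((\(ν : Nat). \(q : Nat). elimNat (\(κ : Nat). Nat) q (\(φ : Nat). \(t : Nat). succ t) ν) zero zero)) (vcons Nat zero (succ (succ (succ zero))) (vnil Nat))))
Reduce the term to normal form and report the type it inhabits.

normal form:
  vcons Nat (succ (succ (succ zero))) (succ (succ zero)) (vcons Nat (succ (succ zero)) (succ (succ zero)) (vcons Nat (succ zero) zero (vcons Nat zero (succ (succ (succ zero))) (vnil Nat))))
type:
  Vec Nat (succ (succ (succ (succ zero))))
observation: the first redex contracted is a beta-redex; the normal form is reached in 12 normal-order steps.


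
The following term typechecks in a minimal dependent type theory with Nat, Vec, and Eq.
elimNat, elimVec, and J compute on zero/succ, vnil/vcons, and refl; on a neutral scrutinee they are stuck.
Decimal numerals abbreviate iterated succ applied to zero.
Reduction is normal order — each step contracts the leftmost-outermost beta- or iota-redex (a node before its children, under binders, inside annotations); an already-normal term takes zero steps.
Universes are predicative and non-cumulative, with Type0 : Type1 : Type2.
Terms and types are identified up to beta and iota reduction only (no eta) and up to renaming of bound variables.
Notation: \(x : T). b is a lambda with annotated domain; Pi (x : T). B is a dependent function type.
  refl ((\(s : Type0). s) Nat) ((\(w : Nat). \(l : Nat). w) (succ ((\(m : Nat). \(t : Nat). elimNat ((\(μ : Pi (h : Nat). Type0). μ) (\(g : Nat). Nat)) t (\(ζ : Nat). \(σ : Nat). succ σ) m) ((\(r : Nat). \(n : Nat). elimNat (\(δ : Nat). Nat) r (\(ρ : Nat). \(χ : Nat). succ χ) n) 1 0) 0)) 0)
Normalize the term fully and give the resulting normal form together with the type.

reduced normal form:
  refl Nat 2
inferred type:
  Eq Nat 2 2
observation: contracting a beta-redex first, the term normalizes in 13 steps.


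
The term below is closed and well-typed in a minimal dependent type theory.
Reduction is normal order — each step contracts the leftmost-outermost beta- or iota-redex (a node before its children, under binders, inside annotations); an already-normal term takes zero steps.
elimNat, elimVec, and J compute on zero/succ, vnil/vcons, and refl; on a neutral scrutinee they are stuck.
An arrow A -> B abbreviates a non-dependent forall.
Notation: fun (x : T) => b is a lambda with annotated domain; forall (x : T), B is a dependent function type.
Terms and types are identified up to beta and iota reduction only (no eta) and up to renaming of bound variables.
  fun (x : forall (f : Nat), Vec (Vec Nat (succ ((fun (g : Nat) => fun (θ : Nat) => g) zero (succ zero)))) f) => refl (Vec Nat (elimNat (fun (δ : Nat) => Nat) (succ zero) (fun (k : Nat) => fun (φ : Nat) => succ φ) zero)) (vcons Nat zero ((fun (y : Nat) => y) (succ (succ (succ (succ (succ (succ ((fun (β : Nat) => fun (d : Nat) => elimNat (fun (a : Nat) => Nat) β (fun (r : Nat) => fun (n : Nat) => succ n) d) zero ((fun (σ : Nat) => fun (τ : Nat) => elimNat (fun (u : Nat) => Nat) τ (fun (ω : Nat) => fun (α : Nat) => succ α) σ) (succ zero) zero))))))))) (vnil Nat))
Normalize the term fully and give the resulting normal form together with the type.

resulting normal form:
  fun (x : forall (f : Nat), Vec (Vec Nat (succ zero)) f) => refl (Vec Nat (succ zero)) (vcons Nat zero (succ (succ (succ (succ (succ (succ (succ zero))))))) (vnil Nat))
inferred type:
  (forall (x : Nat), Vec (Vec Nat (succ zero)) x) -> Eq (Vec Nat (succ zero)) (vcons Nat zero (succ (succ (succ (succ (succ (succ (succ zero))))))) (vnil Nat)) (vcons Nat zero (succ (succ (succ (succ (succ (succ (succ zero))))))) (vnil Nat))


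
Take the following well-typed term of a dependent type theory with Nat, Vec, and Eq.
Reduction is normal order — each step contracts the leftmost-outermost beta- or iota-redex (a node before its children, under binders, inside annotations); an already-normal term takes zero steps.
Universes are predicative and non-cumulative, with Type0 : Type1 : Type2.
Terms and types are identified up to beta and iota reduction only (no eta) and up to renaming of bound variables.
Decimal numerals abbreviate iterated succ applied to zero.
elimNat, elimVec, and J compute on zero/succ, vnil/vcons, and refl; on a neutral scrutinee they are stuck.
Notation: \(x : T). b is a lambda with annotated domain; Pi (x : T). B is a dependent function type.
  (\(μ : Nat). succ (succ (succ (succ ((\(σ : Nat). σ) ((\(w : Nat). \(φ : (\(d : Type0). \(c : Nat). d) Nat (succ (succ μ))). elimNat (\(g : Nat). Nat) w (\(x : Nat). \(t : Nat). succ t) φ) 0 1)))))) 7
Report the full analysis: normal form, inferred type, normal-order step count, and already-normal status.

reduced normal form:
  5
inferred type:
  Nat
steps to reach normal form (normal order): 8
started in normal form: no
first redex: a beta-redex


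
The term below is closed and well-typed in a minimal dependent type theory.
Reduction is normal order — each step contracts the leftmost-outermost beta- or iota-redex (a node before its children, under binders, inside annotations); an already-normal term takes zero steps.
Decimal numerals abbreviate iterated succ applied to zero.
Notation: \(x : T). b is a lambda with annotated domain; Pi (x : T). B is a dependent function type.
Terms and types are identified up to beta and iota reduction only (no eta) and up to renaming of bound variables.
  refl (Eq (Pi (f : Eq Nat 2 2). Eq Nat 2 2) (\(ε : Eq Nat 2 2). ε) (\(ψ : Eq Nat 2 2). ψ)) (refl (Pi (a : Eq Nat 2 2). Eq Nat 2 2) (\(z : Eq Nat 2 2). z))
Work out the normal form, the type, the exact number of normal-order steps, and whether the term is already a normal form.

reduced normal form:
  refl (Eq (Pi (f : Eq Nat 2 2). Eq Nat 2 2) (\(ε : Eq Nat 2 2). ε) (\(ψ : Eq Nat 2 2). ψ)) (refl (Pi (a : Eq Nat 2 2). Eq Nat 2 2) (\(z : Eq Nat 2 2). z))
the term's type:
  Eq (Eq (Pi (f : Eq Nat 2 2). Eq Nat 2 2) (\(ε : Eq Nat 2 2). ε) (\(ψ : Eq Nat 2 2). ψ)) (refl (Pi (a : Eq Nat 2 2). Eq Nat 2 2) (\(z : Eq Nat 2 2). z)) (refl (Pi (ξ : Eq Nat 2 2). Eq Nat 2 2) (\(l : Eq Nat 2 2). l))
reduction steps (normal order): 0
already normal: yes


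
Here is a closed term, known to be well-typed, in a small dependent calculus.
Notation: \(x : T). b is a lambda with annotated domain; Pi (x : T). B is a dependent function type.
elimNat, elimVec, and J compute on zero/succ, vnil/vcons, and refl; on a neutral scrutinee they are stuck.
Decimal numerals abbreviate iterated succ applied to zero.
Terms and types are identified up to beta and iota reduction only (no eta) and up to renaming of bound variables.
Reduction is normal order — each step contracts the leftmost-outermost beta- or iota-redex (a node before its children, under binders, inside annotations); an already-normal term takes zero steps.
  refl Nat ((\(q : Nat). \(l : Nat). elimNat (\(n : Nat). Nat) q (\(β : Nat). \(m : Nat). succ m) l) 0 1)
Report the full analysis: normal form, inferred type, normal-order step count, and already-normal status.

resulting normal form:
  refl Nat 1
the term's type:
  Eq Nat 1 1
steps to reach normal form (normal order): 6
term was already normal: no
first redex: a beta-redex


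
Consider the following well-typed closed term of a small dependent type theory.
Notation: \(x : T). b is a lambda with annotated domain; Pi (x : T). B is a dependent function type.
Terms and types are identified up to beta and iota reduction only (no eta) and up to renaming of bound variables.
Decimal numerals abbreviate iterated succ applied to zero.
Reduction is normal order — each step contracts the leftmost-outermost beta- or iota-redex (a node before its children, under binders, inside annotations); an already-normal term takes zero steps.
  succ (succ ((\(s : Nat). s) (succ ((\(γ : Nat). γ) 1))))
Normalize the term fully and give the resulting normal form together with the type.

reduced normal form:
  4
inferred type:
  Nat


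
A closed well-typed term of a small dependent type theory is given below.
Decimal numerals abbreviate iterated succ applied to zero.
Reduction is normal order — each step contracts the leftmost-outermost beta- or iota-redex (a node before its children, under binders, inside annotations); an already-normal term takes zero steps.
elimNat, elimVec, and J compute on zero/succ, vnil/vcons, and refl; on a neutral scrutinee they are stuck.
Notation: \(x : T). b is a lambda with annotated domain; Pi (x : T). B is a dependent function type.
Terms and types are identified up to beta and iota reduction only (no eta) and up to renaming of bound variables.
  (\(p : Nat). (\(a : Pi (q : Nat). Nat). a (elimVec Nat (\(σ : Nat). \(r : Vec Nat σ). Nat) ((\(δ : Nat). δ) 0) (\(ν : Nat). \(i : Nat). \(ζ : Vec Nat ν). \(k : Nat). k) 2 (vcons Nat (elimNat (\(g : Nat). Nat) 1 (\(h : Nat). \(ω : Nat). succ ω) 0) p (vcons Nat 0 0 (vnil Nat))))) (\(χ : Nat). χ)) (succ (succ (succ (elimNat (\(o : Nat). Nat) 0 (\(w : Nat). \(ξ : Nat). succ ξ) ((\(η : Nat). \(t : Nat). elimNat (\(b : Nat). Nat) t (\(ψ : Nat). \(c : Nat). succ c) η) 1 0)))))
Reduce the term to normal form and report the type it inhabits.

resulting normal form:
  0
inferred type:
  Nat
observation: the first redex contracted is a beta-redex; the normal form is reached in 15 normal-order steps.


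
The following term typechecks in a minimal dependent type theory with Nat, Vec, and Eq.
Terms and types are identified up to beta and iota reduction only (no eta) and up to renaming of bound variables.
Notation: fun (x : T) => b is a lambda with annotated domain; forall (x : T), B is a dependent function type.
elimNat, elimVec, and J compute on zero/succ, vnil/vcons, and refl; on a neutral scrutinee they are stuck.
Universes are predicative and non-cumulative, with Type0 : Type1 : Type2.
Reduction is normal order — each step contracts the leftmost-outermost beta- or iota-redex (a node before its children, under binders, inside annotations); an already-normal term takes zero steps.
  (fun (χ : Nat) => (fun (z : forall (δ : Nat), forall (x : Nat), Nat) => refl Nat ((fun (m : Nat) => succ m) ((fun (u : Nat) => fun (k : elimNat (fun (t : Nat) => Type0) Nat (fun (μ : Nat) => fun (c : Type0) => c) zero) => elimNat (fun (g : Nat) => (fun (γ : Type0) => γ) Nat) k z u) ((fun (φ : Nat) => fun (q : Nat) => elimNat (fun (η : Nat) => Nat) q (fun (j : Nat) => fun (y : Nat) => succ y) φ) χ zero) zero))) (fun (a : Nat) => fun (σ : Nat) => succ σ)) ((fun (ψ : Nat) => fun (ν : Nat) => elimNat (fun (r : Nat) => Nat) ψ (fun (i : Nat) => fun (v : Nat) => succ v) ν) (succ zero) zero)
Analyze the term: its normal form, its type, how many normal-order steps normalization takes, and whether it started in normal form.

normal form:
  refl Nat (succ (succ zero))
type:
  Eq Nat (succ (succ zero)) (succ (succ zero))
steps to reach normal form (normal order): 19
already normal: no
first contracted redex: a beta-redex


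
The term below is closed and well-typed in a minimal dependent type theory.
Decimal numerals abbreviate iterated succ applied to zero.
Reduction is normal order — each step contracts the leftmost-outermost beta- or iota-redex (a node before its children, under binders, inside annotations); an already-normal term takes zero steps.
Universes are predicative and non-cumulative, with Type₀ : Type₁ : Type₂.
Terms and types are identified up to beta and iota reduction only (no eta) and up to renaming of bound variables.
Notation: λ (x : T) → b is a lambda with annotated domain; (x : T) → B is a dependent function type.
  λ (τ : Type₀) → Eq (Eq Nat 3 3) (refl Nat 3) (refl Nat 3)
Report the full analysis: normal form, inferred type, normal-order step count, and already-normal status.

resulting normal form:
  λ (τ : Type₀) → Eq (Eq Nat 3 3) (refl Nat 3) (refl Nat 3)
the term's type:
  (τ : Type₀) → Type₀
normal-order step count: 0
started in normal form: yes


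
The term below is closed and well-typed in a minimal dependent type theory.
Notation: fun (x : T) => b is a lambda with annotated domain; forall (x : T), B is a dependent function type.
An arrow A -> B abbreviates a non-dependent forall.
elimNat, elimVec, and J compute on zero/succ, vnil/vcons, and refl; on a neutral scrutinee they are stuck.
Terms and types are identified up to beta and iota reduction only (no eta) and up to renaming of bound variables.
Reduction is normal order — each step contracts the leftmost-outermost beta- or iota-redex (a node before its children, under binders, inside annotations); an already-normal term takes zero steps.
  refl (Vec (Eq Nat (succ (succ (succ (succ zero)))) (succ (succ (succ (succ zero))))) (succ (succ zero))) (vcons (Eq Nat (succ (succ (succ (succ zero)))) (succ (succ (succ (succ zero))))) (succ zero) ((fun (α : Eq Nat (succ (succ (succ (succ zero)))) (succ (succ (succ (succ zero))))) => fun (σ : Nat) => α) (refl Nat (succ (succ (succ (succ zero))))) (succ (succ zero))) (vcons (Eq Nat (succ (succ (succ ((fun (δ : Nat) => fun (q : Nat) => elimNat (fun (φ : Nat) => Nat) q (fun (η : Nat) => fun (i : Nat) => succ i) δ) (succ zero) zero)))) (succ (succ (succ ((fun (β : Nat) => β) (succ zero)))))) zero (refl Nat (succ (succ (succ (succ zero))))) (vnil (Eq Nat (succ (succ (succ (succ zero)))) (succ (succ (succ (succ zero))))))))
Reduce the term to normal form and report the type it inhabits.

reduced normal form:
  refl (Vec (Eq Nat (succ (succ (succ (succ zero)))) (succ (succ (succ (succ zero))))) (succ (succ zero))) (vcons (Eq Nat (succ (succ (succ (succ zero)))) (succ (succ (succ (succ zero))))) (succ zero) (refl Nat (succ (succ (succ (succ zero))))) (vcons (Eq Nat (succ (succ (succ (succ zero)))) (succ (succ (succ (succ zero))))) zero (refl Nat (succ (succ (succ (succ zero))))) (vnil (Eq Nat (succ (succ (succ (succ zero)))) (succ (succ (succ (succ zero))))))))
inferred type:
  Eq (Vec (Eq Nat (succ (succ (succ (succ zero)))) (succ (succ (succ (succ zero))))) (succ (succ zero))) (vcons (Eq Nat (succ (succ (succ (succ zero)))) (succ (succ (succ (succ zero))))) (succ zero) (refl Nat (succ (succ (succ (succ zero))))) (vcons (Eq Nat (succ (succ (succ (succ zero)))) (succ (succ (succ (succ zero))))) zero (refl Nat (succ (succ (succ (succ zero))))) (vnil (Eq Nat (succ (succ (succ (succ zero)))) (succ (succ (succ (succ zero)))))))) (vcons (Eq Nat (succ (succ (succ (succ zero)))) (succ (succ (succ (succ zero))))) (succ zero) (refl Nat (succ (succ (succ (succ zero))))) (vcons (Eq Nat (succ (succ (succ (succ zero)))) (succ (succ (succ (succ zero))))) zero (refl Nat (succ (succ (succ (succ zero))))) (vnil (Eq Nat (succ (succ (succ (succ zero)))) (succ (succ (succ (succ zero))))))))
observation: normalization takes exactly 9 steps under the normal-order strategy.


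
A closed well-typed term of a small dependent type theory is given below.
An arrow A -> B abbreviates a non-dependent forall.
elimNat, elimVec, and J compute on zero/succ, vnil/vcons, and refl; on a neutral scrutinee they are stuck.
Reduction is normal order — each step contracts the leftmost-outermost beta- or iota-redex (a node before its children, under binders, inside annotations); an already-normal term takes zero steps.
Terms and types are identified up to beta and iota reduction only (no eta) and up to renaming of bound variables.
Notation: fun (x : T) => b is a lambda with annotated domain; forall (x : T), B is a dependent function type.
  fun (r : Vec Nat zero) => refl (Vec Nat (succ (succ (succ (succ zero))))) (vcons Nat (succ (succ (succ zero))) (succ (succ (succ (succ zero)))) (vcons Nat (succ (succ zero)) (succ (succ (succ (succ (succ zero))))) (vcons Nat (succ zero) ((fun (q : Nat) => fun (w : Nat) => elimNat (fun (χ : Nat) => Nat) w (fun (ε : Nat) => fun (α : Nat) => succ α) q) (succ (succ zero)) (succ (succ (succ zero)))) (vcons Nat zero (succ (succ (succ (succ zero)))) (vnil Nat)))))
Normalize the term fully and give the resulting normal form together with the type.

normal form:
  fun (r : Vec Nat zero) => refl (Vec Nat (succ (succ (succ (succ zero))))) (vcons Nat (succ (succ (succ zero))) (succ (succ (succ (succ zero)))) (vcons Nat (succ (succ zero)) (succ (succ (succ (succ (succ zero))))) (vcons Nat (succ zero) (succ (succ (succ (succ (succ zero))))) (vcons Nat zero (succ (succ (succ (succ zero)))) (vnil Nat)))))
type:
  Vec Nat zero -> Eq (Vec Nat (succ (succ (succ (succ zero))))) (vcons Nat (succ (succ (succ zero))) (succ (succ (succ (succ zero)))) (vcons Nat (succ (succ zero)) (succ (succ (succ (succ (succ zero))))) (vcons Nat (succ zero) (succ (succ (succ (succ (succ zero))))) (vcons Nat zero (succ (succ (succ (succ zero)))) (vnil Nat))))) (vcons Nat (succ (succ (succ zero))) (succ (succ (succ (succ zero)))) (vcons Nat (succ (succ zero)) (succ (succ (succ (succ (succ zero))))) (vcons Nat (succ zero) (succ (succ (succ (succ (succ zero))))) (vcons Nat zero (succ (succ (succ (succ zero)))) (vnil Nat)))))
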